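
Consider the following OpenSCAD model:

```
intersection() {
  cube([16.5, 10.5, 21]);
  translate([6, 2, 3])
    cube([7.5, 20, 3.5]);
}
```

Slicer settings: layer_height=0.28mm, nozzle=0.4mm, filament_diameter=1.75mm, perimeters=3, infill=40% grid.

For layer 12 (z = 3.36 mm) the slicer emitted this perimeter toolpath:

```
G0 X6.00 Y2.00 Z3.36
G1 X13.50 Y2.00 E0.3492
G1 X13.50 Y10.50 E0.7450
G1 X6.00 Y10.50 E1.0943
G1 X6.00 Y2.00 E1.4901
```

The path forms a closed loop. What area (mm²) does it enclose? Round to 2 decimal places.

63.75 mm²

Apply the shoelace formula to the sequence of (X, Y) vertices; enclosed area = 63.75 mm².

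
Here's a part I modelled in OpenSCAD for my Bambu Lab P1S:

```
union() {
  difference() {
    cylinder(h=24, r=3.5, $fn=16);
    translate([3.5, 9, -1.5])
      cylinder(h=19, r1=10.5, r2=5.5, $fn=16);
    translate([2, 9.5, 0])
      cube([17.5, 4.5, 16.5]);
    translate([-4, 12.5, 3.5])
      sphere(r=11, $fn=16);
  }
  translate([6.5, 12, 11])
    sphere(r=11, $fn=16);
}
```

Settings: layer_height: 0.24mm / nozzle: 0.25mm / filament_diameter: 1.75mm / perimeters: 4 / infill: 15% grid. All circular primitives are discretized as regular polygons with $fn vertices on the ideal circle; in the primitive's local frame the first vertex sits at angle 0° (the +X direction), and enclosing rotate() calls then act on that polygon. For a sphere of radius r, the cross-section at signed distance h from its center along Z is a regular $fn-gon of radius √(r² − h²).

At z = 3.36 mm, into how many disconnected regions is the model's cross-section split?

At z = 3.36 mm: the r=3.5 cylinder gives a regular 16-gon of circumradius 3.5 (constant along its height); the cone at (3.5, 9): at t=0.256 of its height the radius interpolates to r₁+(r₂−r₁)t = 9.221, giving a regular 16-gon of that circumradius; the cube at (2, 9.5) is present — its section is the full 17.5×4.5 rectangle; the sphere at (-4, 12.5): section is a regular 16-gon, circumradius = √(r²−h²) = √(11²−0.14²) = 10.999; Subtracting the remaining from the first: starting from the r=3.5 cylinder, the cone at (3.5, 9) partially overlaps it — only the 13.52 mm² overlap (of its 260.31 mm²) is removed, clipping the outline; the 17.5×4.5 cube at (2, 9.5) misses the remaining region (no effect); the r=11 sphere at (-4, 12.5) partially overlaps it — only the 0.20 mm² overlap (of its 370.38 mm²) is removed, clipping the outline — 1 connected region; the r=11 sphere at (6.5, 12) contributes a regular 16-gon of circumradius √(11²−7.64²) = 7.914; Merging all regions: the 2 present regions are separate (no shared area or edge), so areas and boundary lengths simply add and each stays a separate island — 2 connected regions. The result has 2 disconnected regions.

2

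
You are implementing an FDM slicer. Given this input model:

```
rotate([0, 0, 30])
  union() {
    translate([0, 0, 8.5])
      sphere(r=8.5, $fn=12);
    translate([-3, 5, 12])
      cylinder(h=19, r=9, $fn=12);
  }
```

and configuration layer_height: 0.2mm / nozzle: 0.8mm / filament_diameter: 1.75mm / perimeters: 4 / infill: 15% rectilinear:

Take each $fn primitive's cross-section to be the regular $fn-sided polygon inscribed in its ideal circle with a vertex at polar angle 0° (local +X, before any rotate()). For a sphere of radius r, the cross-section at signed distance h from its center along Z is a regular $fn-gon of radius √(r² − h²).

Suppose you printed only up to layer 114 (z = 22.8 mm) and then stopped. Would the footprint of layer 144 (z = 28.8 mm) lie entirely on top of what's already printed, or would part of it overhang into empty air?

entirely on top

Compare the two slices. At z = 22.8: the sphere is not intersected at this z (|z−center|=14.300 > r=8.5); the r=9 cylinder at (-3, 5) contributes a regular 12-gon of circumradius 9 (area = (12/2)·9.000²·sin(360°/12) = 243.00 mm²); Combining (union): only the r=9 cylinder at (-3, 5) is present, so the union is just that shape — area = 243.00 mm²; (rotated 30° about Z; rotation is an isometry so areas/perimeters/island counts are preserved). At z = 28.8: the sphere is absent (|z−center|=20.300 > r=8.5); the r=9 cylinder at (-3, 5) contributes a regular 12-gon of circumradius 9 (area = (12/2)·9.000²·sin(360°/12) = 243.00 mm²); Taking the union: only the r=9 cylinder at (-3, 5) is present, so the union is just that shape — area = 243.00 mm²; (whole slice rotated 30° about Z — lengths, areas and connectivity unchanged). Checking containment: the cross-section at z = 28.8 is a subset of the cross-section at z = 22.8.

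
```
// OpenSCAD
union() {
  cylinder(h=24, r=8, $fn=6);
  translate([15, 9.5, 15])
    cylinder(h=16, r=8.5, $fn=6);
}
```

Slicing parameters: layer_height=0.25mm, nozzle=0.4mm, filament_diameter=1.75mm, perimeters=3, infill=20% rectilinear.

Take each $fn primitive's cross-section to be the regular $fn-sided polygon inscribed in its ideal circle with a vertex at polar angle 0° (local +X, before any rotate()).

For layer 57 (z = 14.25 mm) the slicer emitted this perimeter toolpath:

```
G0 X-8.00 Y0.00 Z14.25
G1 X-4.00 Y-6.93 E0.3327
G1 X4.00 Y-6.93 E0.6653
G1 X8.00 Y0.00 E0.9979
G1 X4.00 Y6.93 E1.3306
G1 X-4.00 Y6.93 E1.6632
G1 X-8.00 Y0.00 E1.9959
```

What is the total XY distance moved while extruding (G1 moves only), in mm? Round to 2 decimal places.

48.01 mm

Sum the Euclidean lengths of each G1 segment: total = 48.01 mm.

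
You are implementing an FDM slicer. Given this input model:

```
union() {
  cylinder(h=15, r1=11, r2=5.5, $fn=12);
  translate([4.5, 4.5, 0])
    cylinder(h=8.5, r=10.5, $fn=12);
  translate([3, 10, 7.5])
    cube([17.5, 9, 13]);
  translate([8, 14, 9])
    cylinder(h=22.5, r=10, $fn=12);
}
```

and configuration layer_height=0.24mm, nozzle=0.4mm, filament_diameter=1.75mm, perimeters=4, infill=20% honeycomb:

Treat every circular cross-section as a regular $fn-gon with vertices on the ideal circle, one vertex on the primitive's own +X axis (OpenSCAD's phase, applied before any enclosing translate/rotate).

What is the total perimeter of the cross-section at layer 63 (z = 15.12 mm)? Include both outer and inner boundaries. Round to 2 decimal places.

69.21 mm

At z = 15.12 mm: the cone does not reach this height (z outside [0, 15]); the cylinder at (4.5, 4.5) does not reach this height (z outside [0, 8.5]); the 17.5×9 cube at (3, 10) contributes its full rectangle (perimeter 53.00 mm); the r=10 cylinder at (8, 14) gives a regular 12-gon of circumradius 10 (constant along its height) (perimeter = 2·12·10.000·sin(180°/12) = 62.12 mm); Taking the union: the regions partially overlap (shared area 129.51 mm²), so the edge portions inside another operand are dropped and the merged outline is re-measured after clipping — boundary = 69.21 mm. Overall, the cross-section is a single solid region. Total boundary length (outer) = 69.21 mm.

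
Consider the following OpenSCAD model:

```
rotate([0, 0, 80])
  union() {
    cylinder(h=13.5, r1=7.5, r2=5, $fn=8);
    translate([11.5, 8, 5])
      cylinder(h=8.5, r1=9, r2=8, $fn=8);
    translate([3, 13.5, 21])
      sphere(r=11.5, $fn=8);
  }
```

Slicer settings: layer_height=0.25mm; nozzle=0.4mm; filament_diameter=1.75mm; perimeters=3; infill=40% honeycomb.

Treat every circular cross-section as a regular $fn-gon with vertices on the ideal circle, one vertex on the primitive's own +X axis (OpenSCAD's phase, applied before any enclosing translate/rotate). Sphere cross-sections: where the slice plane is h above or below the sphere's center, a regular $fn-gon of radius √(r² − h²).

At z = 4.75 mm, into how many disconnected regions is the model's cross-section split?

At z = 4.75 mm: the cone contributes a regular 8-gon of circumradius 6.620 (interpolated between r1=7.5 and r2=5 at t=0.352); the cone at (11.5, 8) does not reach this height (z outside [5, 13.5]); the sphere at (3, 13.5) is not intersected at this z (|z−center|=16.250 > r=11.5); Merging all regions: only the cone is present, so the union is just that shape — 1 connected region; (rotated 80° about Z; rotation is an isometry so areas/perimeters/island counts are preserved). The result has 1 disconnected region.

1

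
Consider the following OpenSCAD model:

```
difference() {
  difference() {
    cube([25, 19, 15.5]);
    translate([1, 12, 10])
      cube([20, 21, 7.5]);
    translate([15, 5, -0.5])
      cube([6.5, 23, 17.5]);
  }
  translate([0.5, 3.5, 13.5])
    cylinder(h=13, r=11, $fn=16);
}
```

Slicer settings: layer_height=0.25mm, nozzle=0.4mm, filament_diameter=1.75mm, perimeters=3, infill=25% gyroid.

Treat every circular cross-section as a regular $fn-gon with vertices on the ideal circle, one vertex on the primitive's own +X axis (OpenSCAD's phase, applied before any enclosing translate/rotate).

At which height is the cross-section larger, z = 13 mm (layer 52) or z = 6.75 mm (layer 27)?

layer 27 (z = 6.75 mm)

Layer 52 (z = 13): the cube is present — its section is the full 25×19 rectangle (area 475.00 mm²); the cube at (1, 12) is present — its section is the full 20×21 rectangle (area 420.00 mm²); the 6.5×23 cube at (15, 5) contributes its full rectangle (area 149.50 mm²); After the difference (first − rest): starting from the 25×19 cube (475.00 mm²), the 20×21 cube at (1, 12) partially overlaps it — only the 140.00 mm² overlap (of its 420.00 mm²) is removed, clipping the outline; the 6.5×23 cube at (15, 5) partially overlaps it — only the 49.00 mm² overlap (of its 149.50 mm²) is removed, clipping the outline — area = 286.00 mm²; the cylinder at (0.5, 3.5) is absent (z outside [13.5, 26.5]); Taking the first minus the rest: none of the subtracted shapes is present at this height, so the result so far is unchanged — area = 286.00 mm². So its area = 286.00 mm². Layer 27 (z = 6.75): the 25×19 cube contributes its full rectangle (area 475.00 mm²); the cube at (1, 12) is not intersected at this z (z outside [10, 17.5]); the cube at (15, 5) (footprint 6.5×23) is included at this height (area 149.50 mm²); After the difference (first − rest): starting from the 25×19 cube (475.00 mm²), the 6.5×23 cube at (15, 5) partially overlaps it — only the 91.00 mm² overlap (of its 149.50 mm²) is removed, clipping the outline — area = 384.00 mm²; the cylinder at (0.5, 3.5) is not intersected at this z (z outside [13.5, 26.5]); Subtracting the remaining from the first: none of the subtracted shapes is present at this height, so the result so far is unchanged — area = 384.00 mm². So its area = 384.00 mm². Layer 27 is larger (384.00 vs 286.00 mm²).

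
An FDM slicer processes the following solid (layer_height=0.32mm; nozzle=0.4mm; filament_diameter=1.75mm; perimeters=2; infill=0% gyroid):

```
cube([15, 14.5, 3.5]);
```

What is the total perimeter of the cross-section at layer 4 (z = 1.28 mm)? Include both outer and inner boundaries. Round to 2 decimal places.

59.00 mm

At z = 1.28 mm: the cube is present — its section is the full 15×14.5 rectangle (perimeter 59.00 mm). Overall, the cross-section is a single solid region. Total boundary length (outer) = 59.00 mm.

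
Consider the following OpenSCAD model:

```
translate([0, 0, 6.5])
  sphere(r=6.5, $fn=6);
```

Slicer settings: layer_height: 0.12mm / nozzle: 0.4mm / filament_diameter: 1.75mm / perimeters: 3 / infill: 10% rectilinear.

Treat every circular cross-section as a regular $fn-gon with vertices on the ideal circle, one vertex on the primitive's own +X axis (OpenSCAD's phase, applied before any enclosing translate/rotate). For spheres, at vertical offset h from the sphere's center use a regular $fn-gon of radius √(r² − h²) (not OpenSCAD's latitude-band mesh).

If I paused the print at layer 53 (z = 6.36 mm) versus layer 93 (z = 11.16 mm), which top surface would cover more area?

layer 53 (z = 6.36 mm)

Layer 53 (z = 6.36): the r=6.5 sphere slices to a regular 6-gon of circumradius 6.498 (√(r²−h²) with h=0.14 from center) (area = (6/2)·6.498²·sin(360°/6) = 109.72 mm²). So its area = 109.72 mm². Layer 93 (z = 11.16): the r=6.5 sphere contributes a regular 6-gon of circumradius √(6.5²−4.66²) = 4.531 (area = (6/2)·4.531²·sin(360°/6) = 53.35 mm²). So its area = 53.35 mm². Layer 53 is larger (109.72 vs 53.35 mm²).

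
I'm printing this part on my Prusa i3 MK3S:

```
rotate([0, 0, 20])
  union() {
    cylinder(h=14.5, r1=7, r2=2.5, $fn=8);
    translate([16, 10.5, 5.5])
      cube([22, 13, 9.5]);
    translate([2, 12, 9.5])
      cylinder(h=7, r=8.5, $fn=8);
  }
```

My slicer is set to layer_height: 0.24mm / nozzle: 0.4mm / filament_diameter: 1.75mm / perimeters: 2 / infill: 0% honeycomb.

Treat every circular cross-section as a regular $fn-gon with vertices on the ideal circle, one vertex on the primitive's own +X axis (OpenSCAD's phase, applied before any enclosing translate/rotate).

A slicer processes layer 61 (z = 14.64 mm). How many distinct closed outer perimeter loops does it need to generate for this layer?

2

At z = 14.64 mm: the cone is not intersected at this z (z outside [0, 14.5]); the 22×13 cube at (16, 10.5) contributes its full rectangle; the r=8.5 cylinder at (2, 12) contributes a regular 8-gon of circumradius 8.5; Merging all regions: the 2 present regions are separate (no shared area or edge), so areas and boundary lengths simply add and each stays a separate island — 2 connected regions; (rotated 20° about Z; rotation is an isometry so areas/perimeters/island counts are preserved). The result has 2 disconnected regions.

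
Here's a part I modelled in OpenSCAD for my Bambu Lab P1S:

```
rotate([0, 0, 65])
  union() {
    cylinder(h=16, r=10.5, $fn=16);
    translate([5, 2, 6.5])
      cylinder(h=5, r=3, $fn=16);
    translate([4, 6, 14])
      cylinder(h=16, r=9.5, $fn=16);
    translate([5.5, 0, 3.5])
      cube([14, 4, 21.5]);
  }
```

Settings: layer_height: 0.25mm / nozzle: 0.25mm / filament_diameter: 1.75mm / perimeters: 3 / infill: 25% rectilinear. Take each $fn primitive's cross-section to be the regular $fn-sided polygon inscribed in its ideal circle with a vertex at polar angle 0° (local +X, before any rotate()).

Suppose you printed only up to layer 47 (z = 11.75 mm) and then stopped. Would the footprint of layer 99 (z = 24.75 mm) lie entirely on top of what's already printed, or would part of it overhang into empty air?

part overhangs

Compare the two slices. At z = 11.75: the r=10.5 cylinder contributes a regular 16-gon of circumradius 10.5 (area = (16/2)·10.500²·sin(360°/16) = 337.53 mm²); the cylinder at (5, 2) is not intersected at this z (z outside [6.5, 11.5]); the cylinder at (4, 6) is absent (z outside [14, 30]); the 14×4 cube at (5.5, 0) contributes its full rectangle (area 56.00 mm²); Merging all regions: the regions partially overlap — summed areas 393.53 mm² minus the doubly-counted overlap 18.41 mm² gives 375.12 mm² — area = 375.12 mm²; (whole slice rotated 65° about Z — lengths, areas and connectivity unchanged). At z = 24.75: the cylinder is absent (z outside [0, 16]); the cylinder at (5, 2) does not reach this height (z outside [6.5, 11.5]); the r=9.5 cylinder at (4, 6) gives a regular 16-gon of circumradius 9.5 (constant along its height) (area = (16/2)·9.500²·sin(360°/16) = 276.30 mm²); the cube at (5.5, 0) is present — its section is the full 14×4 rectangle (area 56.00 mm²); Merging all regions: the regions partially overlap — summed areas 332.30 mm² minus the doubly-counted overlap 27.51 mm² gives 304.79 mm² — area = 304.79 mm²; (whole slice rotated 65° about Z — lengths, areas and connectivity unchanged). Checking containment: at z = 24.75 the cross-section extends beyond the z = 11.75 cross-section by about 100.82 mm².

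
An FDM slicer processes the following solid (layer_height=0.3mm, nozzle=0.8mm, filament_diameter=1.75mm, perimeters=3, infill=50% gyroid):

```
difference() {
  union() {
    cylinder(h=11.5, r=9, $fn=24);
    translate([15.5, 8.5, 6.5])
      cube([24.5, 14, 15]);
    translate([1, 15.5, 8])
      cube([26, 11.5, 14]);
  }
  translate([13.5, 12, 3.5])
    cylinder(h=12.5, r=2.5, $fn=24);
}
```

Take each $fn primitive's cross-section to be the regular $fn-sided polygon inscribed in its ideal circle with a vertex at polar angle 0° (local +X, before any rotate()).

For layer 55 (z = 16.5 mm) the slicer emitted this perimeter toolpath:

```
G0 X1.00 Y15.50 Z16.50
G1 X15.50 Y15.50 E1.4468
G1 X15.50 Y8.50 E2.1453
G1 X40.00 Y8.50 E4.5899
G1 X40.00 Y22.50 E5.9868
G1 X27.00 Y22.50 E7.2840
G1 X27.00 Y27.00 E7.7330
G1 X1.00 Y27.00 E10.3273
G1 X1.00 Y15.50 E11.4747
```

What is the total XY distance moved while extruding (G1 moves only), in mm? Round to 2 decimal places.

115.00 mm

Sum the Euclidean lengths of each G1 segment: total = 115.00 mm.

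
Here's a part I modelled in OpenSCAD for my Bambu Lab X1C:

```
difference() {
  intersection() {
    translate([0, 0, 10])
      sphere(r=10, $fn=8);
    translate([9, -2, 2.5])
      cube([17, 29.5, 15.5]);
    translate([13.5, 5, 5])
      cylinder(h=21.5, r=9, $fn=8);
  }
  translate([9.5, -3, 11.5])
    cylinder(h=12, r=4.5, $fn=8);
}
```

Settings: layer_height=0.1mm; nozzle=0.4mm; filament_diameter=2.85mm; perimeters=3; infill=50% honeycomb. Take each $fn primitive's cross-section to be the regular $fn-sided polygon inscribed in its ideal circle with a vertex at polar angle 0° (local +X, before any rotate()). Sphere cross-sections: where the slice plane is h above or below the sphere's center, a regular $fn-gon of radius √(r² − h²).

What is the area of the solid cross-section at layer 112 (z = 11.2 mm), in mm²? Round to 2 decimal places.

At z = 11.2 mm: the sphere: section is a regular 8-gon, circumradius = √(r²−h²) = √(10²−1.2²) = 9.928 (area = (8/2)·9.928²·sin(360°/8) = 278.77 mm²); the cube at (9, -2) (footprint 17×29.5) is included at this height (area 501.50 mm²); the cylinder at (13.5, 5): section is a regular 8-gon, circumradius r=9 (area = (8/2)·9.000²·sin(360°/8) = 229.10 mm²); Taking the intersection: the 17×29.5 cube at (9, -2) partially overlaps the r=10 sphere; clipping to the common part keeps 2.07 mm²; the running intersection lies inside the r=9 cylinder at (13.5, 5), so it is kept whole — area = 2.07 mm²; the cylinder at (9.5, -3) is not intersected at this z (z outside [11.5, 23.5]); Taking the first minus the rest: none of the subtracted shapes is present at this height, so that combined region is unchanged — area = 2.07 mm². Overall, the cross-section is a single solid region. Net area = 2.07 mm².

2.07 mm²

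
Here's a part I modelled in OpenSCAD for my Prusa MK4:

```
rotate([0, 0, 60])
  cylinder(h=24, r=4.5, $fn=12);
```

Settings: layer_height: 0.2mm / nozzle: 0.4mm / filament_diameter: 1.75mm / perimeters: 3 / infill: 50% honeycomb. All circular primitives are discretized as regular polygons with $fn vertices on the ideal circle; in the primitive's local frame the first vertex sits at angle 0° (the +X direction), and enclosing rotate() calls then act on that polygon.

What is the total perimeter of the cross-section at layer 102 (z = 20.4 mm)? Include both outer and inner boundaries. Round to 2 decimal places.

27.95 mm

At z = 20.4 mm: the r=4.5 cylinder gives a regular 12-gon of circumradius 4.5 (constant along its height) (perimeter = 2·12·4.500·sin(180°/12) = 27.95 mm); (rotated 60° about Z; rotation is an isometry so areas/perimeters/island counts are preserved). Overall, the cross-section is a single solid region. Total boundary length (outer) = 27.95 mm.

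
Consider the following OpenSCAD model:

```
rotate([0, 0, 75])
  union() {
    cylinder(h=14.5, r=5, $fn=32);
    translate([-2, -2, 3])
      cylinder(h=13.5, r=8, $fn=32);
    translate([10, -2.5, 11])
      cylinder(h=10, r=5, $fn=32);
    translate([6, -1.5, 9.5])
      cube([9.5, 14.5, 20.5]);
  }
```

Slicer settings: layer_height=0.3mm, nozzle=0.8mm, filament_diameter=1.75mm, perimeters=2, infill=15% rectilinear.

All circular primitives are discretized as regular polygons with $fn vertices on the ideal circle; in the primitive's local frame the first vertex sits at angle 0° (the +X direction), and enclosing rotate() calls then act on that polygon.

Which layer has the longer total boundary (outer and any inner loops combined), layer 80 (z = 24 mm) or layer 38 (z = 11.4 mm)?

Layer 80 (z = 24): the cylinder does not reach this height (z outside [0, 14.5]); the cylinder at (-2, -2) is not intersected at this z (z outside [3, 16.5]); the cylinder at (10, -2.5) is absent (z outside [11, 21]); the cube at (6, -1.5) is present — its section is the full 9.5×14.5 rectangle (perimeter 48.00 mm); Merging all regions: only the 9.5×14.5 cube at (6, -1.5) is present, so the union is just that shape — boundary = 48.00 mm; (whole slice rotated 75° about Z — lengths, areas and connectivity unchanged). So its perimeter = 48.00 mm. Layer 38 (z = 11.4): the cylinder: section is a regular 32-gon, circumradius r=5 (perimeter = 2·32·5.000·sin(180°/32) = 31.37 mm); the cylinder at (-2, -2): section is a regular 32-gon, circumradius r=8 (perimeter = 2·32·8.000·sin(180°/32) = 50.18 mm); the cylinder at (10, -2.5): section is a regular 32-gon, circumradius r=5 (perimeter = 2·32·5.000·sin(180°/32) = 31.37 mm); the 9.5×14.5 cube at (6, -1.5) contributes its full rectangle (perimeter 48.00 mm); Combining (union): the regions partially overlap (shared area 109.11 mm²), so the edge portions inside another operand are dropped and the merged outline is re-measured after clipping — boundary = 97.54 mm; (whole slice rotated 75° about Z — lengths, areas and connectivity unchanged). So its perimeter = 97.54 mm. Layer 38 is larger (97.54 vs 48.00 mm).

layer 38 (z = 11.4 mm)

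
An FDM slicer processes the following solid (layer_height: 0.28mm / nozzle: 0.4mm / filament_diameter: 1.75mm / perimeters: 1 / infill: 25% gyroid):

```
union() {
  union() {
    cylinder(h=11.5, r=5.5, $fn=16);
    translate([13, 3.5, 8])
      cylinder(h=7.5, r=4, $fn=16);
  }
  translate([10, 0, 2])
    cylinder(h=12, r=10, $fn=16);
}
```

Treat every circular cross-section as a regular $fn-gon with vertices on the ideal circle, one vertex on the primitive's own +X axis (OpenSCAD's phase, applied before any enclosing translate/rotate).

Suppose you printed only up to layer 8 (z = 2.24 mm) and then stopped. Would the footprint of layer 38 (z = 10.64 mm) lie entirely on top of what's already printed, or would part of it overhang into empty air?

Compare the two slices. At z = 2.24: the cylinder: section is a regular 16-gon, circumradius r=5.5 (area = (16/2)·5.500²·sin(360°/16) = 92.61 mm²); the cylinder at (13, 3.5) is absent (z outside [8, 15.5]); Taking the union: only the r=5.5 cylinder is present, so the union is just that shape — area = 92.61 mm²; the r=10 cylinder at (10, 0) contributes a regular 16-gon of circumradius 10 (area = (16/2)·10.000²·sin(360°/16) = 306.15 mm²); Merging all regions: the regions partially overlap — summed areas 398.76 mm² minus the doubly-counted overlap 39.59 mm² gives 359.16 mm² — area = 359.16 mm². At z = 10.64: the r=5.5 cylinder gives a regular 16-gon of circumradius 5.5 (constant along its height) (area = (16/2)·5.500²·sin(360°/16) = 92.61 mm²); the cylinder at (13, 3.5): section is a regular 16-gon, circumradius r=4 (area = (16/2)·4.000²·sin(360°/16) = 48.98 mm²); Combining (union): the 2 present regions are separate (no shared area or edge), so areas and boundary lengths simply add and each stays a separate island — area = 141.59 mm²; the r=10 cylinder at (10, 0) gives a regular 16-gon of circumradius 10 (constant along its height) (area = (16/2)·10.000²·sin(360°/16) = 306.15 mm²); Merging all regions: the regions partially overlap — summed areas 447.74 mm² minus the doubly-counted overlap 88.58 mm² gives 359.16 mm² — area = 359.16 mm². Checking containment: the cross-section at z = 10.64 is a subset of the cross-section at z = 2.24.

entirely on top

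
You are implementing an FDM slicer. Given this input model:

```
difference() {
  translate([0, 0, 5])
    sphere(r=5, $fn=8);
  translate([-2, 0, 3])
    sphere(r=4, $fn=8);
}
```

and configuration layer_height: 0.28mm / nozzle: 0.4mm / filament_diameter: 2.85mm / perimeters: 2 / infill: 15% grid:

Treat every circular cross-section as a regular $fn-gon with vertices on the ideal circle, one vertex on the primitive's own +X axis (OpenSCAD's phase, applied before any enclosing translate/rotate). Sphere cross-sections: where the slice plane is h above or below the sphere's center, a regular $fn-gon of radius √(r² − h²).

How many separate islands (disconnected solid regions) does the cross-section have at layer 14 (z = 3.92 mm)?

1

At z = 3.92 mm: the r=5 sphere contributes a regular 8-gon of circumradius √(5²−1.08²) = 4.882; the r=4 sphere at (-2, 0) contributes a regular 8-gon of circumradius √(4²−0.92²) = 3.893; Taking the first minus the rest: starting from the r=5 sphere, the r=4 sphere at (-2, 0) partially overlaps it — only the 36.79 mm² overlap (of its 42.86 mm²) is removed, clipping the outline — 1 connected region. Overall, the cross-section is a single solid region. Island count = 1.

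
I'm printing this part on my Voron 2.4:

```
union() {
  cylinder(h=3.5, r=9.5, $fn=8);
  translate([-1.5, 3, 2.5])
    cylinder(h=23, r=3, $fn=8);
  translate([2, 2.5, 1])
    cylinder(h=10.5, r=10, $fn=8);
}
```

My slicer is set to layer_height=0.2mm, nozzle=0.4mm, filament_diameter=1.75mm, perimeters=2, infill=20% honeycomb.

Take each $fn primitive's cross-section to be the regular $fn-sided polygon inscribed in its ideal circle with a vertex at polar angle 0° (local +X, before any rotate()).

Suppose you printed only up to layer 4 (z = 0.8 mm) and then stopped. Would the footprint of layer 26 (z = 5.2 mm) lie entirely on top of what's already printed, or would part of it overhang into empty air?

part overhangs

Compare the two slices. At z = 0.8: the r=9.5 cylinder gives a regular 8-gon of circumradius 9.5 (constant along its height) (area = (8/2)·9.500²·sin(360°/8) = 255.27 mm²); the cylinder at (-1.5, 3) is absent (z outside [2.5, 25.5]); the cylinder at (2, 2.5) does not reach this height (z outside [1, 11.5]); Merging all regions: only the r=9.5 cylinder is present, so the union is just that shape — area = 255.27 mm². At z = 5.2: the cylinder is absent (z outside [0, 3.5]); the r=3 cylinder at (-1.5, 3) contributes a regular 8-gon of circumradius 3 (area = (8/2)·3.000²·sin(360°/8) = 25.46 mm²); the r=10 cylinder at (2, 2.5) gives a regular 8-gon of circumradius 10 (constant along its height) (area = (8/2)·10.000²·sin(360°/8) = 282.84 mm²); Taking the union: the r=3 cylinder at (-1.5, 3) lies entirely inside the r=10 cylinder at (2, 2.5), so the union is just the r=10 cylinder at (2, 2.5) — area = 282.84 mm². Checking containment: at z = 5.2 the cross-section extends beyond the z = 0.8 cross-section by about 74.19 mm².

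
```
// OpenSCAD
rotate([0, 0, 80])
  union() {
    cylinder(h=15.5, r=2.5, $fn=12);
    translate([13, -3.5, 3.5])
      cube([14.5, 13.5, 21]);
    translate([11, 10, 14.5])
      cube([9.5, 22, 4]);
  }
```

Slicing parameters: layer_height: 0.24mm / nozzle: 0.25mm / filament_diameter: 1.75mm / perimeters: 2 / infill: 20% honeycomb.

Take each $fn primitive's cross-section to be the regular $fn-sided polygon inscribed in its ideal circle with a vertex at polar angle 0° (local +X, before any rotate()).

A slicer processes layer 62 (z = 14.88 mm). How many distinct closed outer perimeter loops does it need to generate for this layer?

2

At z = 14.88 mm: the r=2.5 cylinder gives a regular 12-gon of circumradius 2.5 (constant along its height); the cube at (13, -3.5) (footprint 14.5×13.5) is included at this height; the cube at (11, 10) (footprint 9.5×22) is included at this height; Merging all regions: the 3 present regions share edge segments without overlapping in area, so areas simply add but the touching pieces fuse into one outline (the shared edge portions become interior and drop out of the boundary) — 2 connected regions; (whole slice rotated 80° about Z — lengths, areas and connectivity unchanged). The result has 2 disconnected regions.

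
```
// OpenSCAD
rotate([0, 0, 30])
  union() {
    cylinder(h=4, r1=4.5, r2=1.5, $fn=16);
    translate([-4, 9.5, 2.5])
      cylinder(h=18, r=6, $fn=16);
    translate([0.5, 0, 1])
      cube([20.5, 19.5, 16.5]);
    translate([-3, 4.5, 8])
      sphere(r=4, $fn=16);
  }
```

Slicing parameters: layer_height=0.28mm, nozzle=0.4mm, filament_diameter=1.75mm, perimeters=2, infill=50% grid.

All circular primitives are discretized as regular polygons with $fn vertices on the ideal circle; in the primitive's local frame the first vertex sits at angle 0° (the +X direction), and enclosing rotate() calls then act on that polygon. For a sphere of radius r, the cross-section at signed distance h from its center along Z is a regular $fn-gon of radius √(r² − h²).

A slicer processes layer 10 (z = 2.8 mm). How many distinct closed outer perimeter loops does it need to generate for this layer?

1

At z = 2.8 mm: the cone contributes a regular 16-gon of circumradius 2.400 (interpolated between r1=4.5 and r2=1.5 at t=0.700); the r=6 cylinder at (-4, 9.5) contributes a regular 16-gon of circumradius 6; the 20.5×19.5 cube at (0.5, 0) contributes its full rectangle; the sphere at (-3, 4.5) is absent (|z−center|=5.200 > r=4); Merging all regions: the regions partially overlap (shared area 10.70 mm²), so overlapping operands fuse into one piece — 1 connected region; (rotated 30° about Z; rotation is an isometry so areas/perimeters/island counts are preserved). The result has 1 disconnected region.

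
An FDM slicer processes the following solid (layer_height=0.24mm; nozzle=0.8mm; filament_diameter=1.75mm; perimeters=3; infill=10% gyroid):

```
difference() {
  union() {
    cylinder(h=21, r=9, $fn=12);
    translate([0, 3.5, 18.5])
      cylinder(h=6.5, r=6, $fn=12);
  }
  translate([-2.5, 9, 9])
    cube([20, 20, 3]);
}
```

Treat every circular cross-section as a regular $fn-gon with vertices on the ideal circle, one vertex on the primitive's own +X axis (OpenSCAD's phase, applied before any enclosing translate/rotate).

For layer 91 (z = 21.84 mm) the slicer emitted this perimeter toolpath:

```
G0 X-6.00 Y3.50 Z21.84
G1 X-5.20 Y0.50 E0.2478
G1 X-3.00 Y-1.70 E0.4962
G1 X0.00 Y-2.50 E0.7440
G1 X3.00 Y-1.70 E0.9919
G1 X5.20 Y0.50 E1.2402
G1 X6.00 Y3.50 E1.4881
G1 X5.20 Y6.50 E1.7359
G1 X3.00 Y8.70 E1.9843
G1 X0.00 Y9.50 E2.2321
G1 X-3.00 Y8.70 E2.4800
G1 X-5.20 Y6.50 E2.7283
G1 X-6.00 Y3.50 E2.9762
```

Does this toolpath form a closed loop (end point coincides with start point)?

yes

Start point (G0): (-6.00, 3.50). End point (last G1): the path returns to the start — closed.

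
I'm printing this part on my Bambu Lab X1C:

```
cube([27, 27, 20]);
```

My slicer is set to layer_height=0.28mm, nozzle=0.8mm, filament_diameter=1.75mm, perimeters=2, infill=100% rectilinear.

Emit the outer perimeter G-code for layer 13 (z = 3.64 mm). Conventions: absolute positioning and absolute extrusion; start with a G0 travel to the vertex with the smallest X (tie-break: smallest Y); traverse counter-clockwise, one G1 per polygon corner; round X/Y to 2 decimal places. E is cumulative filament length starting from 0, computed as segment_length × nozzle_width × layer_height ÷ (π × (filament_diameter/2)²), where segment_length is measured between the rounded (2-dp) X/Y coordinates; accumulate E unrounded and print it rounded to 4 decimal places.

G0 X0.00 Y0.00 Z3.64
G1 X27.00 Y0.00 E2.5145
G1 X27.00 Y27.00 E5.0289
G1 X0.00 Y27.00 E7.5434
G1 X0.00 Y0.00 E10.0579

At z = 3.64 mm: the cube is present — its section is the full 27×27 rectangle. The outline is a single polygon with 4 vertices. Extrusion per mm of travel: 0.8 × 0.28 / (π × 0.875²) = 0.093128. Accumulating E over each segment gives final E = 10.0579.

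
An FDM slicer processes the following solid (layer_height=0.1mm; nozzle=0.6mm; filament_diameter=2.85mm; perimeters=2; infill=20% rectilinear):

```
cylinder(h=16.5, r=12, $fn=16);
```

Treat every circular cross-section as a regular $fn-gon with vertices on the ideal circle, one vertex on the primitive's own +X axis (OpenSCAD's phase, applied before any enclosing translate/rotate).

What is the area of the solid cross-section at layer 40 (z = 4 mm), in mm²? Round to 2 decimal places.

At z = 4 mm: the cylinder: section is a regular 16-gon, circumradius r=12 (area = (16/2)·12.000²·sin(360°/16) = 440.85 mm²). Overall, the cross-section is a single solid region. Net area = 440.85 mm².

440.85 mm²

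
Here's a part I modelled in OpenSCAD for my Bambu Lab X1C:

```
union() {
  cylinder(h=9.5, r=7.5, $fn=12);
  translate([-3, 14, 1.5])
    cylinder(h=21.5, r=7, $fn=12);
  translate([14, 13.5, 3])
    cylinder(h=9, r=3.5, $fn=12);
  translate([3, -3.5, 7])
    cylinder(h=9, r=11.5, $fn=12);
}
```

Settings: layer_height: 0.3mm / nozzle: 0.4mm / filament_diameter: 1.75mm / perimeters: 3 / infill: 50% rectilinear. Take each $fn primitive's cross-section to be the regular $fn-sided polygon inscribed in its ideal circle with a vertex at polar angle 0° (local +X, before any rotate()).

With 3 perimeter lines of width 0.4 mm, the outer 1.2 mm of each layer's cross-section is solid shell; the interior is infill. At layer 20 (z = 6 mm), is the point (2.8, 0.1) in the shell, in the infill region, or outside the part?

At z = 6 mm: the r=7.5 cylinder contributes a regular 12-gon of circumradius 7.5; the cylinder at (-3, 14): section is a regular 12-gon, circumradius r=7; the cylinder at (14, 13.5): section is a regular 12-gon, circumradius r=3.5; the cylinder at (3, -3.5) does not reach this height (z outside [7, 16]); Merging all regions: the 3 present regions are separate (no shared area or edge), so areas and boundary lengths simply add and each stays a separate island — 3 connected regions. Overall, the cross-section has 3 separate islands. The nearest boundary edge runs (6.50, 3.75)→(7.50, 0.00); distance from the point to it = 4.51 mm. (Shell/infill is judged within the island containing the point — the largest one.) The point is inside the cross-section and 4.51 mm from the nearest boundary — more than the 1.2 mm shell width (3 × 0.4), so it's in the infill interior.

infill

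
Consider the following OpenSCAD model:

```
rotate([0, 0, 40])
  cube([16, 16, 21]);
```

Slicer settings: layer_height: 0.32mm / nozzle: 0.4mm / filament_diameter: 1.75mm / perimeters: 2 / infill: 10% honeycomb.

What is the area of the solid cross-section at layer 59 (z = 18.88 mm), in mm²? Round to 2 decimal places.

256.00 mm²

At z = 18.88 mm: the cube is present — its section is the full 16×16 rectangle (area 256.00 mm²); (whole slice rotated 40° about Z — lengths, areas and connectivity unchanged). Overall, the cross-section is a single solid region. Net area = 256.00 mm².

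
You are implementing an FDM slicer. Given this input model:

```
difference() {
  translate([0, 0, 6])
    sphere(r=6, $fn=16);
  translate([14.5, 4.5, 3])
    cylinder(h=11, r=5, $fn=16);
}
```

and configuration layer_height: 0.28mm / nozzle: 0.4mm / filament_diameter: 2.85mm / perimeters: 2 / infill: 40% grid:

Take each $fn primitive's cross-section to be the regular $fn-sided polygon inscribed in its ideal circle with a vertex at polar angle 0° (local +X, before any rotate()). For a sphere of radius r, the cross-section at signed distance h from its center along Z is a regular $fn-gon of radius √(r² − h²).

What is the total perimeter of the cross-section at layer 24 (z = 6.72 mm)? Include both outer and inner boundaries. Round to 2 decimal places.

37.19 mm

At z = 6.72 mm: the sphere: section is a regular 16-gon, circumradius = √(r²−h²) = √(6²−0.72²) = 5.957 (perimeter = 2·16·5.957·sin(180°/16) = 37.19 mm); the r=5 cylinder at (14.5, 4.5) gives a regular 16-gon of circumradius 5 (constant along its height) (perimeter = 2·16·5.000·sin(180°/16) = 31.21 mm); Subtracting the remaining from the first: starting from the r=6 sphere, the r=5 cylinder at (14.5, 4.5) misses the remaining region (no effect) — boundary = 37.19 mm. Overall, the cross-section is a single solid region. Total boundary length (outer) = 37.19 mm.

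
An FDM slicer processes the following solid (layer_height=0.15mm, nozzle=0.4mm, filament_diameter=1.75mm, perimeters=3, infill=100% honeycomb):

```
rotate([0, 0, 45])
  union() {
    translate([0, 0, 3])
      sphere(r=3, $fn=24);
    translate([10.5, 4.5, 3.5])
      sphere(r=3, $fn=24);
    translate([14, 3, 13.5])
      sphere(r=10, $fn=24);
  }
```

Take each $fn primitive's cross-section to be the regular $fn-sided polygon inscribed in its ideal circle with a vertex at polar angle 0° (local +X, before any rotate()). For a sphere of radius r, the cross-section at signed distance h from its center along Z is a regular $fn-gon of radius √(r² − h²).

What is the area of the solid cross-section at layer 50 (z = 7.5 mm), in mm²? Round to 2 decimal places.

198.77 mm²

At z = 7.5 mm: the sphere does not reach this height (|z−center|=4.500 > r=3); the sphere at (10.5, 4.5) is not intersected at this z (|z−center|=4.000 > r=3); the r=10 sphere at (14, 3) contributes a regular 24-gon of circumradius √(10²−6²) = 8.000 (area = (24/2)·8.000²·sin(360°/24) = 198.77 mm²); Merging all regions: only the r=10 sphere at (14, 3) is present, so the union is just that shape — area = 198.77 mm²; (whole slice rotated 45° about Z — lengths, areas and connectivity unchanged). Overall, the cross-section is a single solid region. Net area = 198.77 mm².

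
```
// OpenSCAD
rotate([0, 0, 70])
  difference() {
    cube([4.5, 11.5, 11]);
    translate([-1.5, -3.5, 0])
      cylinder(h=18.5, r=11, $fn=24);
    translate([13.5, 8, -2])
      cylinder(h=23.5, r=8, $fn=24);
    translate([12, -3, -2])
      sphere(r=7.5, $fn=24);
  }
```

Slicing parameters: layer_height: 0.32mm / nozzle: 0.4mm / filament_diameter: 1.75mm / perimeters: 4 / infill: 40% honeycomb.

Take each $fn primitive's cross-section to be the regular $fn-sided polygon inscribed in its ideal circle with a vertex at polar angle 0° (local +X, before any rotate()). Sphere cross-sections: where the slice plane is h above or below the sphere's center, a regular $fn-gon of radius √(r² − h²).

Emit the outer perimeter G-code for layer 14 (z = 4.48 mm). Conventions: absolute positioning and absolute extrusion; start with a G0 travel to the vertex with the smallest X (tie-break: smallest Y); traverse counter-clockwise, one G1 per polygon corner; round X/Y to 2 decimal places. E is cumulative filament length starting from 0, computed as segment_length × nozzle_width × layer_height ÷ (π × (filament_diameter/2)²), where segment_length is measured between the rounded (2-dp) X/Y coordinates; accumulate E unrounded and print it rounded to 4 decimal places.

G0 X-10.81 Y3.93 Z4.48
G1 X-6.86 Y2.50 E0.2236
G1 X-6.23 Y3.70 E0.2957
G1 X-4.29 Y5.82 E0.4486
G1 X-3.76 Y6.16 E0.4821
G1 X-9.27 Y8.16 E0.7941
G1 X-10.81 Y3.93 E1.0336

At z = 4.48 mm: the cube is present — its section is the full 4.5×11.5 rectangle; the r=11 cylinder at (-1.5, -3.5) gives a regular 24-gon of circumradius 11 (constant along its height); the cylinder at (13.5, 8): section is a regular 24-gon, circumradius r=8; the sphere at (12, -3): section is a regular 24-gon, circumradius = √(r²−h²) = √(7.5²−6.48²) = 3.776; Subtracting the remaining from the first: starting from the 4.5×11.5 cube, the r=11 cylinder at (-1.5, -3.5) partially overlaps it — only the 30.08 mm² overlap (of its 375.81 mm²) is removed, clipping the outline; the r=8 cylinder at (13.5, 8) misses the remaining region (no effect); the r=7.5 sphere at (12, -3) misses the remaining region (no effect) — 1 connected region; (whole slice rotated 70° about Z — lengths, areas and connectivity unchanged). The outline is a single polygon with 6 vertices. Extrusion per mm of travel: 0.4 × 0.32 / (π × 0.875²) = 0.053216. Accumulating E over each segment gives final E = 1.0336.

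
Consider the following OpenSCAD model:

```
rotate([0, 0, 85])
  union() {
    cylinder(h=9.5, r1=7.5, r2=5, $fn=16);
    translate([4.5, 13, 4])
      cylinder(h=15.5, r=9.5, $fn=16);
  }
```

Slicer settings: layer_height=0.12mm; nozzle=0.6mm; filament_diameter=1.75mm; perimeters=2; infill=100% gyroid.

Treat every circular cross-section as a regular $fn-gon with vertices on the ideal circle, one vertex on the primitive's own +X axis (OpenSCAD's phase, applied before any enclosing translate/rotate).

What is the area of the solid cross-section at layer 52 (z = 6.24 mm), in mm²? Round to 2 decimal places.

At z = 6.24 mm: the cone: at t=0.657 of its height the radius interpolates to r₁+(r₂−r₁)t = 5.858, giving a regular 16-gon of that circumradius (area = (16/2)·5.858²·sin(360°/16) = 105.05 mm²); the cylinder at (4.5, 13): section is a regular 16-gon, circumradius r=9.5 (area = (16/2)·9.500²·sin(360°/16) = 276.30 mm²); Combining (union): the regions partially overlap — summed areas 381.35 mm² minus the doubly-counted overlap 5.81 mm² gives 375.55 mm² — area = 375.55 mm²; (whole slice rotated 85° about Z — lengths, areas and connectivity unchanged). Overall, the cross-section is a single solid region. Net area = 375.55 mm².

375.55 mm²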